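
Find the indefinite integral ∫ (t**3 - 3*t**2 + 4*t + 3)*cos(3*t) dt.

Use integration by parts with u = t**3 - 3*t**2 + 4*t + 3, dv = cos(3*t) dt, so v = sin(3*t)/3.
Apply parts 3 times (tabular method): alternate signs, differentiate u down to 0, integrate dv up.

t**3*sin(3*t)/3 - t**2*sin(3*t) + t**2*cos(3*t)/3 + 10*t*sin(3*t)/9 - 2*t*cos(3*t)/3 + 11*sin(3*t)/9 + 10*cos(3*t)/27 + C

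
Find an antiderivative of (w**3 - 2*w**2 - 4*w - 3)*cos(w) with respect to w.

Use integration by parts with u = w**3 - 2*w**2 - 4*w - 3, dv = cos(w) dw, so v = sin(w).
Apply parts 3 times (tabular method): alternate signs, differentiate u down to 0, integrate dv up.

w**3*sin(w) - 2*w**2*sin(w) + 3*w**2*cos(w) - 10*w*sin(w) - 4*w*cos(w) + sin(w) - 10*cos(w) + C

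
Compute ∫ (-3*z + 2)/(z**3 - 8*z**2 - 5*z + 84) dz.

-19*log(z - 7)/30 + 10*log(z - 4)/21 + 11*log(z + 3)/70 + C

Factor the denominator: (z - 7)*(z - 4)*(z + 3).
Partial-fraction decomposition: 11/(70*(z + 3)) + 10/(21*(z - 4)) - 19/(30*(z - 7)).
Integrate each term: A/(z−a) contributes A·log|z−a|.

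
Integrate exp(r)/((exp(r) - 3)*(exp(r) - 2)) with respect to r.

log(exp(r) - 3) - log(exp(r) - 2) + C

Let u = e^r, du = e^r dr.
The integral becomes ∫ du/((u-3)(u-2)); decompose into partial fractions.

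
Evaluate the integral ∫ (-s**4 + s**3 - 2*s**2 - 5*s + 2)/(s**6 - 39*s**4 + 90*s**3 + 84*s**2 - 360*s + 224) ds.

-11*log(s - 4)/36 + 37*log(s - 2)/216 + 5*log(s - 1)/72 - log(s + 2)/72 + 17*log(s + 7)/216 - 1/(3*s - 6) + C

Factor the denominator: (s - 4)*(s - 2)**2*(s - 1)*(s + 2)*(s + 7).
Partial-fraction decomposition: 17/(216*(s + 7)) - 1/(72*(s + 2)) + 5/(72*(s - 1)) + 37/(216*(s - 2)) + 1/(3*(s - 2)**2) - 11/(36*(s - 4)).
Integrate each term; A/(s−a) gives A·log|s−a|; A/(s−a)² gives −A/(s−a).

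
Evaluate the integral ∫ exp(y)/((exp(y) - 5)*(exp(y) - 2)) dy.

log(exp(y) - 5)/3 - log(exp(y) - 2)/3 + C

Let u = e^y, du = e^y dy.
The integral becomes ∫ du/((u-2)(u-5)); decompose into partial fractions.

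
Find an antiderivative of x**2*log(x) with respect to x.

x**3*log(x)/3 - x**3/9 + C

Use integration by parts with u = log(x), dv = x**2 dx.
Then du = 1/x dx and v = x**3/3.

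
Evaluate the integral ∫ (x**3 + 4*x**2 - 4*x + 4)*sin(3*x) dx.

Use integration by parts with u = x**3 + 4*x**2 - 4*x + 4, dv = sin(3*x) dx, so v = -cos(3*x)/3.
Apply parts 3 times (tabular method): alternate signs, differentiate u down to 0, integrate dv up.

-x**3*cos(3*x)/3 + x**2*sin(3*x)/3 - 4*x**2*cos(3*x)/3 + 8*x*sin(3*x)/9 + 14*x*cos(3*x)/9 - 14*sin(3*x)/27 - 28*cos(3*x)/27 + C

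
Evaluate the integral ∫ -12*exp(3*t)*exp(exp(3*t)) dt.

-4*exp(exp(3*t)) + C

Let u = exp(3*t), so du = (3*exp(3*t)) dt.
Rewriting, the integral becomes -4·∫ e^u du = -4·e^u.
Substituting back, u = exp(3*t).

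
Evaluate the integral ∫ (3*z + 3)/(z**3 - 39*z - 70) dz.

2*log(z - 7)/9 + log(z + 2)/9 - log(z + 5)/3 + C

Factor the denominator: (z - 7)*(z + 2)*(z + 5).
Partial-fraction decomposition: -1/(3*(z + 5)) + 1/(9*(z + 2)) + 2/(9*(z - 7)).
Integrate each term: A/(z−a) contributes A·log|z−a|.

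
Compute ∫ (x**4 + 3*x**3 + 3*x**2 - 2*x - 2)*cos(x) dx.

Use integration by parts with u = x**4 + 3*x**3 + 3*x**2 - 2*x - 2, dv = cos(x) dx, so v = sin(x).
Apply parts 4 times (tabular method): alternate signs, differentiate u down to 0, integrate dv up.

x**4*sin(x) + 3*x**3*sin(x) + 4*x**3*cos(x) - 9*x**2*sin(x) + 9*x**2*cos(x) - 20*x*sin(x) - 18*x*cos(x) + 16*sin(x) - 20*cos(x) + C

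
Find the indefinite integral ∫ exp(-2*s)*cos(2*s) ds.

exp(-2*s)*sin(2*s)/4 - exp(-2*s)*cos(2*s)/4 + C

Let I denote the integral. Integrate by parts with u = cos(2*s), dv = exp(-2*s) ds, so v = -exp(-2*s)/2: I = -exp(-2*s)*cos(2*s)/2 − ∫ exp(-2*s)*sin(2*s) ds.
Apply parts again with u = sin(2*s), dv = exp(-2*s) ds: ∫ exp(-2*s)*sin(2*s) ds = -exp(-2*s)*sin(2*s)/2 + I. Substituting back brings back I: I = exp(-2*s)*sin(2*s)/2 - exp(-2*s)*cos(2*s)/2 − I.
Solving for I: (1 + 1)·I equals the remaining terms, so I = (1/2)·(exp(-2*s)*sin(2*s)/2 - exp(-2*s)*cos(2*s)/2).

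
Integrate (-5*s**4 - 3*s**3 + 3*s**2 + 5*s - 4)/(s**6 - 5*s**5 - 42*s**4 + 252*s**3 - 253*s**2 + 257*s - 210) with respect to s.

Factor the denominator: (s - 6)*(s - 5)*(s - 1)*(s + 7)*(s**2 + 1).
Partial-fraction decomposition: (227*s + 511)/(12025*(s**2 + 1)) + 209/(1200*(s + 7)) - 1/(80*(s - 1)) + 851/(312*(s - 5)) - 538/(185*(s - 6)).
Integrate each term; A/(s−a) gives A·log|s−a|; the (Bs+D)/(s²+p²) term gives a log and an atan.

-538*log(s - 6)/185 + 851*log(s - 5)/312 - log(s - 1)/80 + 209*log(s + 7)/1200 + 227*log(s**2 + 1)/24050 + 511*atan(s)/12025 + C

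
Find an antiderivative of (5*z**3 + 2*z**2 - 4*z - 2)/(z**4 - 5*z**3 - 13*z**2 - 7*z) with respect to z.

2*log(z)/7 + 1783*log(z - 7)/448 + 47*log(z + 1)/64 + 1/(8*z + 8) + C

Factor the denominator: z*(z - 7)*(z + 1)**2.
Partial-fraction decomposition: 47/(64*(z + 1)) - 1/(8*(z + 1)**2) + 1783/(448*(z - 7)) + 2/(7*z).
Integrate each term; A/(z−a) gives A·log|z−a|; A/(z−a)² gives −A/(z−a).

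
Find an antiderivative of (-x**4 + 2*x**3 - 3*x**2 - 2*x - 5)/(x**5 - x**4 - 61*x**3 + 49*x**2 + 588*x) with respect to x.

-5*log(x)/588 - 627*log(x - 7)/980 + 9*log(x - 4)/44 + 23*log(x + 3)/120 - 3225*log(x + 7)/4312 + C

Factor the denominator: x*(x - 7)*(x - 4)*(x + 3)*(x + 7).
Partial-fraction decomposition: -3225/(4312*(x + 7)) + 23/(120*(x + 3)) + 9/(44*(x - 4)) - 627/(980*(x - 7)) - 5/(588*x).
Integrate each term: A/(x−a) contributes A·log|x−a|.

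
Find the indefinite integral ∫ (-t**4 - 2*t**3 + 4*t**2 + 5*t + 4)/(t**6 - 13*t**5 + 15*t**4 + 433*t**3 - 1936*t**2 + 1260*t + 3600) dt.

Factor the denominator: (t - 6)*(t - 5)**2*(t - 4)*(t + 1)*(t + 6).
Partial-fraction decomposition: 373/(36300*(t + 6)) + 1/(1575*(t + 1)) + 74/(25*(t - 4)) + 6812/(1089*(t - 5)) + 373/(33*(t - 5)**2) - 775/(84*(t - 6)).
Integrate each term; A/(t−a) gives A·log|t−a|; A/(t−a)² gives −A/(t−a).

-775*log(t - 6)/84 + 6812*log(t - 5)/1089 + 74*log(t - 4)/25 + log(t + 1)/1575 + 373*log(t + 6)/36300 - 373/(33*t - 165) + C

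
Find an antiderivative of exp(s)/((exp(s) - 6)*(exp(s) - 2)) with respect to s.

log(exp(s) - 6)/4 - log(exp(s) - 2)/4 + C

Let u = e^s, du = e^s ds.
The integral becomes ∫ du/((u-2)(u-6)); decompose into partial fractions.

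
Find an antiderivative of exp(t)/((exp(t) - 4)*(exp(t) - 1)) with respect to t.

Let u = e^t, du = e^t dt.
The integral becomes ∫ du/((u-1)(u-4)); decompose into partial fractions.

log(exp(t) - 4)/3 - log(exp(t) - 1)/3 + C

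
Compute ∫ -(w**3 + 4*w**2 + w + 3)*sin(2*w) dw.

w**3*cos(2*w)/2 - 3*w**2*sin(2*w)/4 + 2*w**2*cos(2*w) - 2*w*sin(2*w) - w*cos(2*w)/4 + sin(2*w)/8 + cos(2*w)/2 + C

Use integration by parts with u = w**3 + 4*w**2 + w + 3, dv = -sin(2*w) dw, so v = cos(2*w)/2.
Apply parts 3 times (tabular method): alternate signs, differentiate u down to 0, integrate dv up.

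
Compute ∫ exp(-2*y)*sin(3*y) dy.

Let I denote the integral. Integrate by parts with u = sin(3*y), dv = exp(-2*y) dy, so v = -exp(-2*y)/2: I = -exp(-2*y)*sin(3*y)/2 + (3/2)·∫ exp(-2*y)*cos(3*y) dy.
Apply parts again with u = cos(3*y), dv = exp(-2*y) dy: ∫ exp(-2*y)*cos(3*y) dy = -exp(-2*y)*cos(3*y)/2 − (3/2)·I. Substituting back brings back I: I = -exp(-2*y)*sin(3*y)/2 - 3*exp(-2*y)*cos(3*y)/4 − (9/4)·I.
Solving for I: (1 + 9/4)·I equals the remaining terms, so I = (4/13)·(-exp(-2*y)*sin(3*y)/2 - 3*exp(-2*y)*cos(3*y)/4).

-2*exp(-2*y)*sin(3*y)/13 - 3*exp(-2*y)*cos(3*y)/13 + C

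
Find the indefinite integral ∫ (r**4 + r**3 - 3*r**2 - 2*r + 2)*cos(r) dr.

r**4*sin(r) + r**3*sin(r) + 4*r**3*cos(r) - 15*r**2*sin(r) + 3*r**2*cos(r) - 8*r*sin(r) - 30*r*cos(r) + 32*sin(r) - 8*cos(r) + C

Use integration by parts with u = r**4 + r**3 - 3*r**2 - 2*r + 2, dv = cos(r) dr, so v = sin(r).
Apply parts 4 times (tabular method): alternate signs, differentiate u down to 0, integrate dv up.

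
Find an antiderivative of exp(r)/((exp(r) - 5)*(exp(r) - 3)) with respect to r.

Let u = e^r, du = e^r dr.
The integral becomes ∫ du/((u-3)(u-5)); decompose into partial fractions.

log(exp(r) - 5)/2 - log(exp(r) - 3)/2 + C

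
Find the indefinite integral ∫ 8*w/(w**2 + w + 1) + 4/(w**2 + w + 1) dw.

Let u = w**2 + w + 1, so du = (2*w + 1) dw.
Rewriting, the integral becomes 4·∫ 1/u du = 4·log(u).
Substituting back, u = w**2 + w + 1.

4*log(w**2 + w + 1) + C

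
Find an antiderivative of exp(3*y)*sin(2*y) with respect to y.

Let I denote the integral. Integrate by parts with u = sin(2*y), dv = exp(3*y) dy, so v = exp(3*y)/3: I = exp(3*y)*sin(2*y)/3 − (2/3)·∫ exp(3*y)*cos(2*y) dy.
Apply parts again with u = cos(2*y), dv = exp(3*y) dy: ∫ exp(3*y)*cos(2*y) dy = exp(3*y)*cos(2*y)/3 + (2/3)·I. Substituting back brings back I: I = exp(3*y)*sin(2*y)/3 - 2*exp(3*y)*cos(2*y)/9 − (4/9)·I.
Solving for I: (1 + 4/9)·I equals the remaining terms, so I = (9/13)·(exp(3*y)*sin(2*y)/3 - 2*exp(3*y)*cos(2*y)/9).

3*exp(3*y)*sin(2*y)/13 - 2*exp(3*y)*cos(2*y)/13 + C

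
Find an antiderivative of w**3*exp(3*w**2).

Let u = w², du = 2w dw; rewrite as (1/2)∫ u^1·exp(3u) du.
Now integrate by parts 1 time.

(3*w**2 - 1)*exp(3*w**2)/18 + C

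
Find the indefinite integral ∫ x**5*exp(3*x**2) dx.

(9*x**4 - 6*x**2 + 2)*exp(3*x**2)/54 + C

Let u = x², du = 2x dx; rewrite as (1/2)∫ u^2·exp(3u) du.
Now integrate by parts 2 times.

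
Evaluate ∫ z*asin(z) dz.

z**2*asin(z)/2 + z*sqrt(-z**2 + 1)/4 - asin(z)/4 + C

Use integration by parts with u = arcsin(z), dv = z dz.
Then du = 1/sqrt(-z**2 + 1) dz.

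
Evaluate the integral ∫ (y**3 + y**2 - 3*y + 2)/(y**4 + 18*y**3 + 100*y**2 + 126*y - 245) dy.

Factor the denominator: (y - 1)*(y + 5)*(y + 7)**2.
Partial-fraction decomposition: -315/(128*(y + 7)) - 271/(16*(y + 7)**2) + 83/(24*(y + 5)) + 1/(384*(y - 1)).
Integrate each term; A/(y−a) gives A·log|y−a|; A/(y−a)² gives −A/(y−a).

log(y - 1)/384 + 83*log(y + 5)/24 - 315*log(y + 7)/128 + 271/(16*y + 112) + C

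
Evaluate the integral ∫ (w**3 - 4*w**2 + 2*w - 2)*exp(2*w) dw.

Use integration by parts with u = w**3 - 4*w**2 + 2*w - 2, dv = exp(2*w) dw, so v = exp(2*w)/2.
Apply parts 3 times (tabular method): alternate signs, differentiate u down to 0, integrate dv up.

(4*w**3 - 22*w**2 + 30*w - 23)*exp(2*w)/8 + C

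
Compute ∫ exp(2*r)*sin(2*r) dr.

Let I denote the integral. Integrate by parts with u = sin(2*r), dv = exp(2*r) dr, so v = exp(2*r)/2: I = exp(2*r)*sin(2*r)/2 − ∫ exp(2*r)*cos(2*r) dr.
Apply parts again with u = cos(2*r), dv = exp(2*r) dr: ∫ exp(2*r)*cos(2*r) dr = exp(2*r)*cos(2*r)/2 + I. Substituting back brings back I: I = exp(2*r)*sin(2*r)/2 - exp(2*r)*cos(2*r)/2 − I.
Solving for I: (1 + 1)·I equals the remaining terms, so I = (1/2)·(exp(2*r)*sin(2*r)/2 - exp(2*r)*cos(2*r)/2).

exp(2*r)*sin(2*r)/4 - exp(2*r)*cos(2*r)/4 + C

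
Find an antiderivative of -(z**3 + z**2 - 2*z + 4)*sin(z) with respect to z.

z**3*cos(z) - 3*z**2*sin(z) + z**2*cos(z) - 2*z*sin(z) - 8*z*cos(z) + 8*sin(z) + 2*cos(z) + C

Use integration by parts with u = z**3 + z**2 - 2*z + 4, dv = -sin(z) dz, so v = cos(z).
Apply parts 3 times (tabular method): alternate signs, differentiate u down to 0, integrate dv up.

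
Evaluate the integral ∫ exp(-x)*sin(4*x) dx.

Let I denote the integral. Integrate by parts with u = sin(4*x), dv = exp(-x) dx, so v = -exp(-x): I = -exp(-x)*sin(4*x) + 4·∫ exp(-x)*cos(4*x) dx.
Apply parts again with u = cos(4*x), dv = exp(-x) dx: ∫ exp(-x)*cos(4*x) dx = -exp(-x)*cos(4*x) − 4·I. Substituting back brings back I: I = -exp(-x)*sin(4*x) - 4*exp(-x)*cos(4*x) − 16·I.
Solving for I: (1 + 16)·I equals the remaining terms, so I = (1/17)·(-exp(-x)*sin(4*x) - 4*exp(-x)*cos(4*x)).

-exp(-x)*sin(4*x)/17 - 4*exp(-x)*cos(4*x)/17 + C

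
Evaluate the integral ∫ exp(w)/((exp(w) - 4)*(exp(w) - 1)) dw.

log(exp(w) - 4)/3 - log(exp(w) - 1)/3 + C

Let u = e^w, du = e^w dw.
The integral becomes ∫ du/((u-4)(u-1)); decompose into partial fractions.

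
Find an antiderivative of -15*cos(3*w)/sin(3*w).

-5*log(sin(3*w)) + C

Let u = sin(3*w), so du = (3*cos(3*w)) dw.
Rewriting, the integral becomes -5·∫ 1/u du = -5·log(u).
Substituting back, u = sin(3*w).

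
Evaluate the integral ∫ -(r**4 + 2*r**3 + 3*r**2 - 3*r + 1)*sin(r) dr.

r**4*cos(r) - 4*r**3*sin(r) + 2*r**3*cos(r) - 6*r**2*sin(r) - 9*r**2*cos(r) + 18*r*sin(r) - 15*r*cos(r) + 15*sin(r) + 19*cos(r) + C

Use integration by parts with u = r**4 + 2*r**3 + 3*r**2 - 3*r + 1, dv = -sin(r) dr, so v = cos(r).
Apply parts 4 times (tabular method): alternate signs, differentiate u down to 0, integrate dv up.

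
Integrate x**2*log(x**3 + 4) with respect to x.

x**3*log(x**3 + 4)/3 - x**3/3 + 4*log(x**3 + 4)/3 + C

Let u = x**3 + 4, so du = (3*x**2) dx.
The integral becomes (1/3)·∫ log(u) du; integrate by parts with u′=log(u), dv′=du.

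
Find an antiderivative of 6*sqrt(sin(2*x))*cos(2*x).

Let u = sin(2*x), so du = (2*cos(2*x)) dx.
Rewriting, the integral becomes 3·∫ √u du = 3·(2/3)u^(3/2).
Substituting back, u = sin(2*x).

2*sin(2*x)**(3/2) + C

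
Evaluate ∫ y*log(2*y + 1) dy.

y**2*log(2*y + 1)/2 - y**2/4 + y/4 - log(2*y + 1)/8 + C

Use integration by parts with u = log(2*y + 1), dv = y dy.
Then du = 2/(2*y + 1) dy and v = y**2/2.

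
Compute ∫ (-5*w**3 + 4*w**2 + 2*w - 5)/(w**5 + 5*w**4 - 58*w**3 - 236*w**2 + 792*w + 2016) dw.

-929*log(w - 6)/2496 + 23*log(w - 4)/120 + 47*log(w + 2)/960 - 1207*log(w + 6)/480 + 172*log(w + 7)/65 + C

Factor the denominator: (w - 6)*(w - 4)*(w + 2)*(w + 6)*(w + 7).
Partial-fraction decomposition: 172/(65*(w + 7)) - 1207/(480*(w + 6)) + 47/(960*(w + 2)) + 23/(120*(w - 4)) - 929/(2496*(w - 6)).
Integrate each term: A/(w−a) contributes A·log|w−a|.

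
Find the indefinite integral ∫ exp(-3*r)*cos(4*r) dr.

Let I denote the integral. Integrate by parts with u = cos(4*r), dv = exp(-3*r) dr, so v = -exp(-3*r)/3: I = -exp(-3*r)*cos(4*r)/3 − (4/3)·∫ exp(-3*r)*sin(4*r) dr.
Apply parts again with u = sin(4*r), dv = exp(-3*r) dr: ∫ exp(-3*r)*sin(4*r) dr = -exp(-3*r)*sin(4*r)/3 + (4/3)·I. Substituting back brings back I: I = 4*exp(-3*r)*sin(4*r)/9 - exp(-3*r)*cos(4*r)/3 − (16/9)·I.
Solving for I: (1 + 16/9)·I equals the remaining terms, so I = (9/25)·(4*exp(-3*r)*sin(4*r)/9 - exp(-3*r)*cos(4*r)/3).

4*exp(-3*r)*sin(4*r)/25 - 3*exp(-3*r)*cos(4*r)/25 + C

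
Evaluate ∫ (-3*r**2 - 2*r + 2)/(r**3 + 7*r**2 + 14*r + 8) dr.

log(r + 1)/3 + 3*log(r + 2) - 19*log(r + 4)/3 + C

Factor the denominator: (r + 1)*(r + 2)*(r + 4).
Partial-fraction decomposition: -19/(3*(r + 4)) + 3/(r + 2) + 1/(3*(r + 1)).
Integrate each term: A/(r−a) contributes A·log|r−a|.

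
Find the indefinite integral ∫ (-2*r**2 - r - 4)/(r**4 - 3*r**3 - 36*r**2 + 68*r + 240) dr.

-41*log(r - 6)/88 + 10*log(r - 4)/27 - 5*log(r + 2)/72 + 49*log(r + 5)/297 + C

Factor the denominator: (r - 6)*(r - 4)*(r + 2)*(r + 5).
Partial-fraction decomposition: 49/(297*(r + 5)) - 5/(72*(r + 2)) + 10/(27*(r - 4)) - 41/(88*(r - 6)).
Integrate each term: A/(r−a) contributes A·log|r−a|.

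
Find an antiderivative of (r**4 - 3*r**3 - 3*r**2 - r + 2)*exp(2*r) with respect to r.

Use integration by parts with u = r**4 - 3*r**3 - 3*r**2 - r + 2, dv = exp(2*r) dr, so v = exp(2*r)/2.
Apply parts 4 times (tabular method): alternate signs, differentiate u down to 0, integrate dv up.

(4*r**4 - 20*r**3 + 18*r**2 - 22*r + 19)*exp(2*r)/8 + C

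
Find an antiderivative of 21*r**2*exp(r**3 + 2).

7*exp(r**3 + 2) + C

Let u = r**3 + 2, so du = (3*r**2) dr.
Rewriting, the integral becomes 7·∫ e^u du = 7·e^u.
Substituting back, u = r**3 + 2.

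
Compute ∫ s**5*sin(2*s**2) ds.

-s**4*cos(2*s**2)/4 + s**2*sin(2*s**2)/4 + cos(2*s**2)/8 + C

Let u = s², du = 2s ds; rewrite as (1/2)∫ u^2·sin(2u) du.
Now integrate by parts 2 times.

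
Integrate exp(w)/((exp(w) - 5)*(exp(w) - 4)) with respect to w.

Let u = e^w, du = e^w dw.
The integral becomes ∫ du/((u-4)(u-5)); decompose into partial fractions.

log(exp(w) - 5) - log(exp(w) - 4) + C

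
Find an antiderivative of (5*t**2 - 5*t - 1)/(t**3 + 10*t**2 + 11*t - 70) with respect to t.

Factor the denominator: (t - 2)*(t + 5)*(t + 7).
Partial-fraction decomposition: 31/(2*(t + 7)) - 149/(14*(t + 5)) + 1/(7*(t - 2)).
Integrate each term: A/(t−a) contributes A·log|t−a|.

log(t - 2)/7 - 149*log(t + 5)/14 + 31*log(t + 7)/2 + C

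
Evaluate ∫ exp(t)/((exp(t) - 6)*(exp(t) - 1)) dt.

log(exp(t) - 6)/5 - log(exp(t) - 1)/5 + C

Let u = e^t, du = e^t dt.
The integral becomes ∫ du/((u-6)(u-1)); decompose into partial fractions.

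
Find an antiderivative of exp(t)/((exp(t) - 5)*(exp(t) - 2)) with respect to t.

Let u = e^t, du = e^t dt.
The integral becomes ∫ du/((u-2)(u-5)); decompose into partial fractions.

log(exp(t) - 5)/3 - log(exp(t) - 2)/3 + C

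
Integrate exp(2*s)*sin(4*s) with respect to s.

exp(2*s)*sin(4*s)/10 - exp(2*s)*cos(4*s)/5 + C

Let I denote the integral. Integrate by parts with u = sin(4*s), dv = exp(2*s) ds, so v = exp(2*s)/2: I = exp(2*s)*sin(4*s)/2 − 2·∫ exp(2*s)*cos(4*s) ds.
Apply parts again with u = cos(4*s), dv = exp(2*s) ds: ∫ exp(2*s)*cos(4*s) ds = exp(2*s)*cos(4*s)/2 + 2·I. Substituting back brings back I: I = exp(2*s)*sin(4*s)/2 - exp(2*s)*cos(4*s) − 4·I.
Solving for I: (1 + 4)·I equals the remaining terms, so I = (1/5)·(exp(2*s)*sin(4*s)/2 - exp(2*s)*cos(4*s)).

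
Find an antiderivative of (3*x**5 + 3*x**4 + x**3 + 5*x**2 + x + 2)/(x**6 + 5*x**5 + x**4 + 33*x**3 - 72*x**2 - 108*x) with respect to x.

-log(x)/54 + 11*log(x - 2)/39 + log(x + 1)/30 + 487*log(x + 6)/270 + 3157*log(x**2 + 9)/7020 - 1999*atan(x/3)/3510 + C

Factor the denominator: x*(x - 2)*(x + 1)*(x + 6)*(x**2 + 9).
Partial-fraction decomposition: (3157*x - 5997)/(3510*(x**2 + 9)) + 487/(270*(x + 6)) + 1/(30*(x + 1)) + 11/(39*(x - 2)) - 1/(54*x).
Integrate each term; A/(x−a) gives A·log|x−a|; the (Bx+D)/(x²+p²) term gives a log and an atan.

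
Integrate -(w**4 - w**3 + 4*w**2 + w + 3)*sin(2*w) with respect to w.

w**4*cos(2*w)/2 - w**3*sin(2*w) - w**3*cos(2*w)/2 + 3*w**2*sin(2*w)/4 + w**2*cos(2*w)/2 - w*sin(2*w)/2 + 5*w*cos(2*w)/4 - 5*sin(2*w)/8 + 5*cos(2*w)/4 + C

Use integration by parts with u = w**4 - w**3 + 4*w**2 + w + 3, dv = -sin(2*w) dw, so v = cos(2*w)/2.
Apply parts 4 times (tabular method): alternate signs, differentiate u down to 0, integrate dv up.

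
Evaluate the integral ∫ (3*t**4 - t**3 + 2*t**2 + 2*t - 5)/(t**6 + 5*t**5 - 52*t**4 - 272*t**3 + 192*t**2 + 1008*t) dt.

-5*log(t)/1008 + 6967*log(t - 7)/53235 - 47*log(t - 2)/2560 - 55*log(t + 2)/1152 - 46577*log(t + 6)/778752 - 4159/(2496*t + 14976) + C

Factor the denominator: t*(t - 7)*(t - 2)*(t + 2)*(t + 6)**2.
Partial-fraction decomposition: -46577/(778752*(t + 6)) + 4159/(2496*(t + 6)**2) - 55/(1152*(t + 2)) - 47/(2560*(t - 2)) + 6967/(53235*(t - 7)) - 5/(1008*t).
Integrate each term; A/(t−a) gives A·log|t−a|; A/(t−a)² gives −A/(t−a).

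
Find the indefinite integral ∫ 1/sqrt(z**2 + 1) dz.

log(z + sqrt(z**2 + 1)) + C

Substitute z = tan(θ), so dz = sec(θ)^2 dθ and the radical becomes sqrt(z**2 + 1) = sec(θ) by the Pythagorean identity.
Integrate the resulting trig expression in θ, then back-substitute tan(θ) = z, sec(θ) = sqrt(z**2 + 1) (absorbing any constant into C).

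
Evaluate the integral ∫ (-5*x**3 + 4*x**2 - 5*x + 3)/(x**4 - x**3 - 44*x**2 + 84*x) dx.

Factor the denominator: x*(x - 6)*(x - 2)*(x + 7).
Partial-fraction decomposition: -1949/(819*(x + 7)) + 31/(72*(x - 2)) - 321/(104*(x - 6)) + 1/(28*x).
Integrate each term: A/(x−a) contributes A·log|x−a|.

log(x)/28 - 321*log(x - 6)/104 + 31*log(x - 2)/72 - 1949*log(x + 7)/819 + C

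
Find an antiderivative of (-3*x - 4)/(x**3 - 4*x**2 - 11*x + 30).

-19*log(x - 5)/24 + 2*log(x - 2)/3 + log(x + 3)/8 + C

Factor the denominator: (x - 5)*(x - 2)*(x + 3).
Partial-fraction decomposition: 1/(8*(x + 3)) + 2/(3*(x - 2)) - 19/(24*(x - 5)).
Integrate each term: A/(x−a) contributes A·log|x−a|.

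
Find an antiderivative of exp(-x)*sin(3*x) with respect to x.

-exp(-x)*sin(3*x)/10 - 3*exp(-x)*cos(3*x)/10 + C

Let I denote the integral. Integrate by parts with u = sin(3*x), dv = exp(-x) dx, so v = -exp(-x): I = -exp(-x)*sin(3*x) + 3·∫ exp(-x)*cos(3*x) dx.
Apply parts again with u = cos(3*x), dv = exp(-x) dx: ∫ exp(-x)*cos(3*x) dx = -exp(-x)*cos(3*x) − 3·I. Substituting back brings back I: I = -exp(-x)*sin(3*x) - 3*exp(-x)*cos(3*x) − 9·I.
Solving for I: (1 + 9)·I equals the remaining terms, so I = (1/10)·(-exp(-x)*sin(3*x) - 3*exp(-x)*cos(3*x)).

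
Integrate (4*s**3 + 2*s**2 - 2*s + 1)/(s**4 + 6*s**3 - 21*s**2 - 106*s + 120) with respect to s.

281*log(s - 4)/270 - 5*log(s - 1)/126 - 439*log(s + 5)/54 + 779*log(s + 6)/70 + C

Factor the denominator: (s - 4)*(s - 1)*(s + 5)*(s + 6).
Partial-fraction decomposition: 779/(70*(s + 6)) - 439/(54*(s + 5)) - 5/(126*(s - 1)) + 281/(270*(s - 4)).
Integrate each term: A/(s−a) contributes A·log|s−a|.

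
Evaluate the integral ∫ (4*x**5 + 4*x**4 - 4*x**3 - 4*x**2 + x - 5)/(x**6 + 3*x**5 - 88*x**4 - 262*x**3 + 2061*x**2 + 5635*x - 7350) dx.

Factor the denominator: (x - 7)*(x - 6)*(x - 1)*(x + 5)**2*(x + 7).
Partial-fraction decomposition: 14115/(1456*(x + 7)) - 258937/(34848*(x + 5)) + 4805/(792*(x + 5)**2) - 1/(2160*(x - 1)) - 35281/(7865*(x - 6)) + 37633/(6048*(x - 7)).
Integrate each term; A/(x−a) gives A·log|x−a|; A/(x−a)² gives −A/(x−a).

37633*log(x - 7)/6048 - 35281*log(x - 6)/7865 - log(x - 1)/2160 - 258937*log(x + 5)/34848 + 14115*log(x + 7)/1456 - 4805/(792*x + 3960) + C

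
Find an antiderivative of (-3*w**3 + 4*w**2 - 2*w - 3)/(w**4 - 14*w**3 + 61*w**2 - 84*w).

Factor the denominator: w*(w - 7)*(w - 4)*(w - 3).
Partial-fraction decomposition: -9/(2*(w - 3)) + 139/(12*(w - 4)) - 425/(42*(w - 7)) + 1/(28*w).
Integrate each term: A/(w−a) contributes A·log|w−a|.

log(w)/28 - 425*log(w - 7)/42 + 139*log(w - 4)/12 - 9*log(w - 3)/2 + C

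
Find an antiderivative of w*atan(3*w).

Use integration by parts with u = arctan(3*w), dv = w dw.
Then du = 3/(9*w**2 + 1) dw.

w**2*atan(3*w)/2 - w/6 + atan(3*w)/18 + C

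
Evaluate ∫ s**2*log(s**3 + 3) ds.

s**3*log(s**3 + 3)/3 - s**3/3 + log(s**3 + 3) + C

Let u = s**3 + 3, so du = (3*s**2) ds.
The integral becomes (1/3)·∫ log(u) du; integrate by parts with u′=log(u), dv′=du.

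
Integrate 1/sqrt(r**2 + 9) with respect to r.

log(r + sqrt(r**2 + 9)) + C

Substitute r = 3·tan(θ), so dr = 3·sec(θ)^2 dθ and the radical becomes sqrt(r**2 + 9) = 3·sec(θ) by the Pythagorean identity.
Integrate the resulting trig expression in θ, then back-substitute tan(θ) = r/3, sec(θ) = sqrt(r**2 + 9)/3 (absorbing any constant into C).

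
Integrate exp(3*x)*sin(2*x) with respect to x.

3*exp(3*x)*sin(2*x)/13 - 2*exp(3*x)*cos(2*x)/13 + C

Let I denote the integral. Integrate by parts with u = sin(2*x), dv = exp(3*x) dx, so v = exp(3*x)/3: I = exp(3*x)*sin(2*x)/3 − (2/3)·∫ exp(3*x)*cos(2*x) dx.
Apply parts again with u = cos(2*x), dv = exp(3*x) dx: ∫ exp(3*x)*cos(2*x) dx = exp(3*x)*cos(2*x)/3 + (2/3)·I. Substituting back brings back I: I = exp(3*x)*sin(2*x)/3 - 2*exp(3*x)*cos(2*x)/9 − (4/9)·I.
Solving for I: (1 + 4/9)·I equals the remaining terms, so I = (9/13)·(exp(3*x)*sin(2*x)/3 - 2*exp(3*x)*cos(2*x)/9).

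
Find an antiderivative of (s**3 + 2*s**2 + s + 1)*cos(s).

s**3*sin(s) + 2*s**2*sin(s) + 3*s**2*cos(s) - 5*s*sin(s) + 4*s*cos(s) - 3*sin(s) - 5*cos(s) + C

Use integration by parts with u = s**3 + 2*s**2 + s + 1, dv = cos(s) ds, so v = sin(s).
Apply parts 3 times (tabular method): alternate signs, differentiate u down to 0, integrate dv up.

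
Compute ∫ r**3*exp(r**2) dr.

Let u = r², du = 2r dr; rewrite as (1/2)∫ u^1·exp(1u) du.
Now integrate by parts 1 time.

(r**2 - 1)*exp(r**2)/2 + C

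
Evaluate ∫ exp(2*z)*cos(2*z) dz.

Let I denote the integral. Integrate by parts with u = cos(2*z), dv = exp(2*z) dz, so v = exp(2*z)/2: I = exp(2*z)*cos(2*z)/2 + ∫ exp(2*z)*sin(2*z) dz.
Apply parts again with u = sin(2*z), dv = exp(2*z) dz: ∫ exp(2*z)*sin(2*z) dz = exp(2*z)*sin(2*z)/2 − I. Substituting back brings back I: I = exp(2*z)*sin(2*z)/2 + exp(2*z)*cos(2*z)/2 − I.
Solving for I: (1 + 1)·I equals the remaining terms, so I = (1/2)·(exp(2*z)*sin(2*z)/2 + exp(2*z)*cos(2*z)/2).

exp(2*z)*sin(2*z)/4 + exp(2*z)*cos(2*z)/4 + C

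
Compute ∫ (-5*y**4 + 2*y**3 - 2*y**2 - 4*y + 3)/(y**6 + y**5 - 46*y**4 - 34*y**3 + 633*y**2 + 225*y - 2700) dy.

-1471*log(y - 5)/1440 + 301*log(y - 3)/384 + 77*log(y + 3)/96 - 29*log(y + 4)/9 + 1701*log(y + 5)/640 - 9/(16*y - 48) + C

Factor the denominator: (y - 5)*(y - 3)**2*(y + 3)*(y + 4)*(y + 5).
Partial-fraction decomposition: 1701/(640*(y + 5)) - 29/(9*(y + 4)) + 77/(96*(y + 3)) + 301/(384*(y - 3)) + 9/(16*(y - 3)**2) - 1471/(1440*(y - 5)).
Integrate each term; A/(y−a) gives A·log|y−a|; A/(y−a)² gives −A/(y−a).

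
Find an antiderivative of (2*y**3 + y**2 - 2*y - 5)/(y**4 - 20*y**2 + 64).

131*log(y - 4)/96 - 11*log(y - 2)/48 - 13*log(y + 2)/48 + 109*log(y + 4)/96 + C

Factor the denominator: (y - 4)*(y - 2)*(y + 2)*(y + 4).
Partial-fraction decomposition: 109/(96*(y + 4)) - 13/(48*(y + 2)) - 11/(48*(y - 2)) + 131/(96*(y - 4)).
Integrate each term: A/(y−a) contributes A·log|y−a|.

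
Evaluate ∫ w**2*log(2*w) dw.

Use integration by parts with u = log(2*w), dv = w**2 dw.
Then du = 1/w dw and v = w**3/3.

w**3*(log(w) + log(2))/3 - w**3/9 + C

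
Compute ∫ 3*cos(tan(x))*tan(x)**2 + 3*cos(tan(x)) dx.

Let u = tan(x), so du = (tan(x)**2 + 1) dx.
Rewriting, the integral becomes 3·∫ cos(u) du = 3·sin(u).
Substituting back, u = tan(x).

3*sin(tan(x)) + C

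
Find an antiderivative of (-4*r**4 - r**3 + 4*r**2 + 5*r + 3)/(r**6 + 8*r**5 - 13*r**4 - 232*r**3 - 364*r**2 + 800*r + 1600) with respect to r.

-2497*log(r - 5)/17010 + 43*log(r - 2)/3024 - 47*log(r + 2)/336 - 10367*log(r + 4)/972 + 2297*log(r + 5)/210 - 913/(108*r + 432) + C

Factor the denominator: (r - 5)*(r - 2)*(r + 2)*(r + 4)**2*(r + 5).
Partial-fraction decomposition: 2297/(210*(r + 5)) - 10367/(972*(r + 4)) + 913/(108*(r + 4)**2) - 47/(336*(r + 2)) + 43/(3024*(r - 2)) - 2497/(17010*(r - 5)).
Integrate each term; A/(r−a) gives A·log|r−a|; A/(r−a)² gives −A/(r−a).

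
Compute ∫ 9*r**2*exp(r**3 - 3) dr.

3*exp(r**3 - 3) + C

Let u = r**3 - 3, so du = (3*r**2) dr.
Rewriting, the integral becomes 3·∫ e^u du = 3·e^u.
Substituting back, u = r**3 - 3.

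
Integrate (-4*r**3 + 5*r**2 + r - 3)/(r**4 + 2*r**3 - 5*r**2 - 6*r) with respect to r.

Factor the denominator: r*(r - 2)*(r + 1)*(r + 3).
Partial-fraction decomposition: -49/(10*(r + 3)) + 5/(6*(r + 1)) - 13/(30*(r - 2)) + 1/(2*r).
Integrate each term: A/(r−a) contributes A·log|r−a|.

log(r)/2 - 13*log(r - 2)/30 + 5*log(r + 1)/6 - 49*log(r + 3)/10 + C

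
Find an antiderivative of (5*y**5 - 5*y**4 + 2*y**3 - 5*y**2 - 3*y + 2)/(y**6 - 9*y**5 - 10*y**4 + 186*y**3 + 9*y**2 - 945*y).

Factor the denominator: y*(y - 7)*(y - 5)*(y - 3)*(y + 3)**2.
Partial-fraction decomposition: 14077/(14400*(y + 3)) - 427/(360*(y + 3)**2) + 203/(216*(y - 3)) - 3153/(320*(y - 5)) + 18113/(1400*(y - 7)) - 2/(945*y).
Integrate each term; A/(y−a) gives A·log|y−a|; A/(y−a)² gives −A/(y−a).

-2*log(y)/945 + 18113*log(y - 7)/1400 - 3153*log(y - 5)/320 + 203*log(y - 3)/216 + 14077*log(y + 3)/14400 + 427/(360*y + 1080) + C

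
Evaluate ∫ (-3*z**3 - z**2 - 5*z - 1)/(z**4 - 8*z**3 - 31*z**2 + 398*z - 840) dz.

-55*log(z - 6)/2 + 71*log(z - 5)/2 - 229*log(z - 4)/22 - 13*log(z + 7)/22 + C

Factor the denominator: (z - 6)*(z - 5)*(z - 4)*(z + 7).
Partial-fraction decomposition: -13/(22*(z + 7)) - 229/(22*(z - 4)) + 71/(2*(z - 5)) - 55/(2*(z - 6)).
Integrate each term: A/(z−a) contributes A·log|z−a|.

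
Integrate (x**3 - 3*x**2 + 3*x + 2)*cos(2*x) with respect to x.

Use integration by parts with u = x**3 - 3*x**2 + 3*x + 2, dv = cos(2*x) dx, so v = sin(2*x)/2.
Apply parts 3 times (tabular method): alternate signs, differentiate u down to 0, integrate dv up.

x**3*sin(2*x)/2 - 3*x**2*sin(2*x)/2 + 3*x**2*cos(2*x)/4 + 3*x*sin(2*x)/4 - 3*x*cos(2*x)/2 + 7*sin(2*x)/4 + 3*cos(2*x)/8 + C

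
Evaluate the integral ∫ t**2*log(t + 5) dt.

Use integration by parts with u = log(t + 5), dv = t**2 dt.
Then du = 1/(t + 5) dt and v = t**3/3.

t**3*log(t + 5)/3 - t**3/9 + 5*t**2/6 - 25*t/3 + 125*log(t + 5)/3 + C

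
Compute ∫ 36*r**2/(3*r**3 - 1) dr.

4*log(3*r**3 - 1) + C

Let u = 3*r**3 - 1, so du = (9*r**2) dr.
Rewriting, the integral becomes 4·∫ 1/u du = 4·log(u).
Substituting back, u = 3*r**3 - 1.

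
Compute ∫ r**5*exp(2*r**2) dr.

(2*r**4 - 2*r**2 + 1)*exp(2*r**2)/8 + C

Let u = r², du = 2r dr; rewrite as (1/2)∫ u^2·exp(2u) du.
Now integrate by parts 2 times.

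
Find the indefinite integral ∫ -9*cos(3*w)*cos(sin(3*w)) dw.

Let u = sin(3*w), so du = (3*cos(3*w)) dw.
Rewriting, the integral becomes -3·∫ cos(u) du = -3·sin(u).
Substituting back, u = sin(3*w).

-3*sin(sin(3*w)) + C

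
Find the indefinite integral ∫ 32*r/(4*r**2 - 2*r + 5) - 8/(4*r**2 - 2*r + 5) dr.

4*log(4*r**2 - 2*r + 5) + C

Let u = 4*r**2 - 2*r + 5, so du = (8*r - 2) dr.
Rewriting, the integral becomes 4·∫ 1/u du = 4·log(u).
Substituting back, u = 4*r**2 - 2*r + 5.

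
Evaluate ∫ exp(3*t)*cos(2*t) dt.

2*exp(3*t)*sin(2*t)/13 + 3*exp(3*t)*cos(2*t)/13 + C

Let I denote the integral. Integrate by parts with u = cos(2*t), dv = exp(3*t) dt, so v = exp(3*t)/3: I = exp(3*t)*cos(2*t)/3 + (2/3)·∫ exp(3*t)*sin(2*t) dt.
Apply parts again with u = sin(2*t), dv = exp(3*t) dt: ∫ exp(3*t)*sin(2*t) dt = exp(3*t)*sin(2*t)/3 − (2/3)·I. Substituting back brings back I: I = 2*exp(3*t)*sin(2*t)/9 + exp(3*t)*cos(2*t)/3 − (4/9)·I.
Solving for I: (1 + 4/9)·I equals the remaining terms, so I = (9/13)·(2*exp(3*t)*sin(2*t)/9 + exp(3*t)*cos(2*t)/3).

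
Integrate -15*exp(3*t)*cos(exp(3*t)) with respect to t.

-5*sin(exp(3*t)) + C

Let u = exp(3*t), so du = (3*exp(3*t)) dt.
Rewriting, the integral becomes -5·∫ cos(u) du = -5·sin(u).
Substituting back, u = exp(3*t).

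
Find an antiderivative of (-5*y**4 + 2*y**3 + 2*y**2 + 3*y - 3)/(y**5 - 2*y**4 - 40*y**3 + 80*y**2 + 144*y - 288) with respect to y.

Factor the denominator: (y - 6)*(y - 2)**2*(y + 2)*(y + 6).
Partial-fraction decomposition: -2287/(1024*(y + 6)) + 97/(512*(y + 2)) + 947/(1024*(y - 2)) + 53/(128*(y - 2)**2) - 1987/(512*(y - 6)).
Integrate each term; A/(y−a) gives A·log|y−a|; A/(y−a)² gives −A/(y−a).

-1987*log(y - 6)/512 + 947*log(y - 2)/1024 + 97*log(y + 2)/512 - 2287*log(y + 6)/1024 - 53/(128*y - 256) + C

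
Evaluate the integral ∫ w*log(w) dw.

Use integration by parts with u = log(w), dv = w dw.
Then du = 1/w dw and v = w**2/2.

w**2*log(w)/2 - w**2/4 + C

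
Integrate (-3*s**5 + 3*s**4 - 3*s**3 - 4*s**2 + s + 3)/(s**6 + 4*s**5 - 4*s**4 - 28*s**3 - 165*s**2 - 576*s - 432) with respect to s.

Factor the denominator: (s - 4)*(s + 1)*(s + 3)*(s + 4)*(s**2 + 9).
Partial-fraction decomposition: -(9*s - 524)/(250*(s**2 + 9)) - 3967/(600*(s + 4)) + 113/(28*(s + 3)) - 7/(300*(s + 1)) - 2553/(7000*(s - 4)).
Integrate each term; A/(s−a) gives A·log|s−a|; the (Bs+D)/(s²+p²) term gives a log and an atan.

-2553*log(s - 4)/7000 - 7*log(s + 1)/300 + 113*log(s + 3)/28 - 3967*log(s + 4)/600 - 9*log(s**2 + 9)/500 + 262*atan(s/3)/375 + C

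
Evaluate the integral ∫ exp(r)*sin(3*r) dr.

Let I denote the integral. Integrate by parts with u = sin(3*r), dv = exp(r) dr, so v = exp(r): I = exp(r)*sin(3*r) − 3·∫ exp(r)*cos(3*r) dr.
Apply parts again with u = cos(3*r), dv = exp(r) dr: ∫ exp(r)*cos(3*r) dr = exp(r)*cos(3*r) + 3·I. Substituting back brings back I: I = exp(r)*sin(3*r) - 3*exp(r)*cos(3*r) − 9·I.
Solving for I: (1 + 9)·I equals the remaining terms, so I = (1/10)·(exp(r)*sin(3*r) - 3*exp(r)*cos(3*r)).

exp(r)*sin(3*r)/10 - 3*exp(r)*cos(3*r)/10 + C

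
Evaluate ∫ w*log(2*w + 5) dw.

Use integration by parts with u = log(2*w + 5), dv = w dw.
Then du = 2/(2*w + 5) dw and v = w**2/2.

w**2*log(2*w + 5)/2 - w**2/4 + 5*w/4 - 25*log(2*w + 5)/8 + C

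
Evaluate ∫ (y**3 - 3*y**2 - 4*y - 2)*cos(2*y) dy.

Use integration by parts with u = y**3 - 3*y**2 - 4*y - 2, dv = cos(2*y) dy, so v = sin(2*y)/2.
Apply parts 3 times (tabular method): alternate signs, differentiate u down to 0, integrate dv up.

y**3*sin(2*y)/2 - 3*y**2*sin(2*y)/2 + 3*y**2*cos(2*y)/4 - 11*y*sin(2*y)/4 - 3*y*cos(2*y)/2 - sin(2*y)/4 - 11*cos(2*y)/8 + C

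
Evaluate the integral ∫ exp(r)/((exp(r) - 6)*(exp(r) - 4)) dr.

log(exp(r) - 6)/2 - log(exp(r) - 4)/2 + C

Let u = e^r, du = e^r dr.
The integral becomes ∫ du/((u-6)(u-4)); decompose into partial fractions.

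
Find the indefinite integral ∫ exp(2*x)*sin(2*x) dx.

Let I denote the integral. Integrate by parts with u = sin(2*x), dv = exp(2*x) dx, so v = exp(2*x)/2: I = exp(2*x)*sin(2*x)/2 − ∫ exp(2*x)*cos(2*x) dx.
Apply parts again with u = cos(2*x), dv = exp(2*x) dx: ∫ exp(2*x)*cos(2*x) dx = exp(2*x)*cos(2*x)/2 + I. Substituting back brings back I: I = exp(2*x)*sin(2*x)/2 - exp(2*x)*cos(2*x)/2 − I.
Solving for I: (1 + 1)·I equals the remaining terms, so I = (1/2)·(exp(2*x)*sin(2*x)/2 - exp(2*x)*cos(2*x)/2).

exp(2*x)*sin(2*x)/4 - exp(2*x)*cos(2*x)/4 + C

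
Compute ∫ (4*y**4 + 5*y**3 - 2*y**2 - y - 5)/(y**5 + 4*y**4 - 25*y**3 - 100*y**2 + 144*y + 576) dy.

Factor the denominator: (y - 4)*(y - 3)*(y + 3)*(y + 4)**2.
Partial-fraction decomposition: -4577/(3136*(y + 4)) - 671/(56*(y + 4)**2) + 169/(42*(y + 3)) - 433/(294*(y - 3)) + 1303/(448*(y - 4)).
Integrate each term; A/(y−a) gives A·log|y−a|; A/(y−a)² gives −A/(y−a).

1303*log(y - 4)/448 - 433*log(y - 3)/294 + 169*log(y + 3)/42 - 4577*log(y + 4)/3136 + 671/(56*y + 224) + C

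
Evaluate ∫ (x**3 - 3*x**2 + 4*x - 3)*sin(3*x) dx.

Use integration by parts with u = x**3 - 3*x**2 + 4*x - 3, dv = sin(3*x) dx, so v = -cos(3*x)/3.
Apply parts 3 times (tabular method): alternate signs, differentiate u down to 0, integrate dv up.

-x**3*cos(3*x)/3 + x**2*sin(3*x)/3 + x**2*cos(3*x) - 2*x*sin(3*x)/3 - 10*x*cos(3*x)/9 + 10*sin(3*x)/27 + 7*cos(3*x)/9 + C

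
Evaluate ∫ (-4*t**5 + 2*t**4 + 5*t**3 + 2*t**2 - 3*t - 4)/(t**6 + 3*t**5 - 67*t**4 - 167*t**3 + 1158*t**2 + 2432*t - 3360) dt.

-13691*log(t - 6)/3250 + 5297*log(t - 5)/1944 - log(t - 1)/2000 + 228347*log(t + 4)/60750 - 35215*log(t + 7)/5616 + 2164/(675*t + 2700) + C

Factor the denominator: (t - 6)*(t - 5)*(t - 1)*(t + 4)**2*(t + 7).
Partial-fraction decomposition: -35215/(5616*(t + 7)) + 228347/(60750*(t + 4)) - 2164/(675*(t + 4)**2) - 1/(2000*(t - 1)) + 5297/(1944*(t - 5)) - 13691/(3250*(t - 6)).
Integrate each term; A/(t−a) gives A·log|t−a|; A/(t−a)² gives −A/(t−a).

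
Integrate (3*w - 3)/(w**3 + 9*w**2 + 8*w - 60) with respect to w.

3*log(w - 2)/56 + 18*log(w + 5)/7 - 21*log(w + 6)/8 + C

Factor the denominator: (w - 2)*(w + 5)*(w + 6).
Partial-fraction decomposition: -21/(8*(w + 6)) + 18/(7*(w + 5)) + 3/(56*(w - 2)).
Integrate each term: A/(w−a) contributes A·log|w−a|.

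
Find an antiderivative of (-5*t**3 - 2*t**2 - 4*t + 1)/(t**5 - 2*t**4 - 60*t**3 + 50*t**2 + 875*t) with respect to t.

log(t)/875 - 115*log(t - 7)/126 + 347*log(t - 5)/500 + 979*log(t + 5)/4500 + 149/(150*t + 750) + C

Factor the denominator: t*(t - 7)*(t - 5)*(t + 5)**2.
Partial-fraction decomposition: 979/(4500*(t + 5)) - 149/(150*(t + 5)**2) + 347/(500*(t - 5)) - 115/(126*(t - 7)) + 1/(875*t).
Integrate each term; A/(t−a) gives A·log|t−a|; A/(t−a)² gives −A/(t−a).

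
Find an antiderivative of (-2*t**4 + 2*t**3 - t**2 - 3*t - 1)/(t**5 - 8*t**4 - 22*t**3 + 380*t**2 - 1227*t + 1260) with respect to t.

Factor the denominator: (t - 5)*(t - 4)*(t - 3)**2*(t + 7).
Partial-fraction decomposition: -1839/(4400*(t + 7)) - 436/(25*(t - 3)) - 127/(20*(t - 3)**2) + 413/(11*(t - 4)) - 347/(16*(t - 5)).
Integrate each term; A/(t−a) gives A·log|t−a|; A/(t−a)² gives −A/(t−a).

-347*log(t - 5)/16 + 413*log(t - 4)/11 - 436*log(t - 3)/25 - 1839*log(t + 7)/4400 + 127/(20*t - 60) + C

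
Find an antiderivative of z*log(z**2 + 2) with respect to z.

z**2*log(z**2 + 2)/2 - z**2/2 + log(z**2 + 2) + C

Let u = z**2 + 2, so du = (2*z) dz.
The integral becomes (1/2)·∫ log(u) du; integrate by parts with u′=log(u), dv′=du.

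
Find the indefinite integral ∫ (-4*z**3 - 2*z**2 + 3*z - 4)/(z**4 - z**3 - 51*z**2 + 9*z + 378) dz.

-1453*log(z - 7)/520 + 121*log(z - 3)/216 + 77*log(z + 3)/180 - 770*log(z + 6)/351 + C

Factor the denominator: (z - 7)*(z - 3)*(z + 3)*(z + 6).
Partial-fraction decomposition: -770/(351*(z + 6)) + 77/(180*(z + 3)) + 121/(216*(z - 3)) - 1453/(520*(z - 7)).
Integrate each term: A/(z−a) contributes A·log|z−a|.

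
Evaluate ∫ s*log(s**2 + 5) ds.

s**2*log(s**2 + 5)/2 - s**2/2 + 5*log(s**2 + 5)/2 + C

Let u = s**2 + 5, so du = (2*s) ds.
The integral becomes (1/2)·∫ log(u) du; integrate by parts with u′=log(u), dv′=du.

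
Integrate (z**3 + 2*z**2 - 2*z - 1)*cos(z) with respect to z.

z**3*sin(z) + 2*z**2*sin(z) + 3*z**2*cos(z) - 8*z*sin(z) + 4*z*cos(z) - 5*sin(z) - 8*cos(z) + C

Use integration by parts with u = z**3 + 2*z**2 - 2*z - 1, dv = cos(z) dz, so v = sin(z).
Apply parts 3 times (tabular method): alternate signs, differentiate u down to 0, integrate dv up.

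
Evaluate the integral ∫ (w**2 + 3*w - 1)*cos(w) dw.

w**2*sin(w) + 3*w*sin(w) + 2*w*cos(w) - 3*sin(w) + 3*cos(w) + C

Use integration by parts with u = w**2 + 3*w - 1, dv = cos(w) dw, so v = sin(w).
Apply parts 2 times (tabular method): alternate signs, differentiate u down to 0, integrate dv up.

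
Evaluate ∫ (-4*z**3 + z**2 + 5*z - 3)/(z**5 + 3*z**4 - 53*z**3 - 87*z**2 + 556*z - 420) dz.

Factor the denominator: (z - 6)*(z - 2)*(z - 1)*(z + 5)*(z + 7).
Partial-fraction decomposition: 461/(624*(z + 7)) - 71/(132*(z + 5)) - 1/(240*(z - 1)) + 1/(12*(z - 2)) - 801/(2860*(z - 6)).
Integrate each term: A/(z−a) contributes A·log|z−a|.

-801*log(z - 6)/2860 + log(z - 2)/12 - log(z - 1)/240 - 71*log(z + 5)/132 + 461*log(z + 7)/624 + C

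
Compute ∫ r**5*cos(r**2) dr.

Let u = r², du = 2r dr; rewrite as (1/2)∫ u^2·cos(1u) du.
Now integrate by parts 2 times.

r**4*sin(r**2)/2 + r**2*cos(r**2) - sin(r**2) + C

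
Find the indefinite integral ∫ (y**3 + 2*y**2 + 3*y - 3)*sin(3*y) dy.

-y**3*cos(3*y)/3 + y**2*sin(3*y)/3 - 2*y**2*cos(3*y)/3 + 4*y*sin(3*y)/9 - 7*y*cos(3*y)/9 + 7*sin(3*y)/27 + 31*cos(3*y)/27 + C

Use integration by parts with u = y**3 + 2*y**2 + 3*y - 3, dv = sin(3*y) dy, so v = -cos(3*y)/3.
Apply parts 3 times (tabular method): alternate signs, differentiate u down to 0, integrate dv up.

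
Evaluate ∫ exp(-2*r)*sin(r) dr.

-2*exp(-2*r)*sin(r)/5 - exp(-2*r)*cos(r)/5 + C

Let I denote the integral. Integrate by parts with u = sin(r), dv = exp(-2*r) dr, so v = -exp(-2*r)/2: I = -exp(-2*r)*sin(r)/2 + (1/2)·∫ exp(-2*r)*cos(r) dr.
Apply parts again with u = cos(r), dv = exp(-2*r) dr: ∫ exp(-2*r)*cos(r) dr = -exp(-2*r)*cos(r)/2 − (1/2)·I. Substituting back brings back I: I = -exp(-2*r)*sin(r)/2 - exp(-2*r)*cos(r)/4 − (1/4)·I.
Solving for I: (1 + 1/4)·I equals the remaining terms, so I = (4/5)·(-exp(-2*r)*sin(r)/2 - exp(-2*r)*cos(r)/4).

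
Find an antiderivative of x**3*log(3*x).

Use integration by parts with u = log(3*x), dv = x**3 dx.
Then du = 1/x dx and v = x**4/4.

x**4*(log(x) + log(3))/4 - x**4/16 + C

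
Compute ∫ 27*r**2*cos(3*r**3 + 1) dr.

Let u = 3*r**3 + 1, so du = (9*r**2) dr.
Rewriting, the integral becomes 3·∫ cos(u) du = 3·sin(u).
Substituting back, u = 3*r**3 + 1.

3*sin(3*r**3 + 1) + C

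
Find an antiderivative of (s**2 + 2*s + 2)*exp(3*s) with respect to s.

(9*s**2 + 12*s + 14)*exp(3*s)/27 + C

Use integration by parts with u = s**2 + 2*s + 2, dv = exp(3*s) ds, so v = exp(3*s)/3.
Apply parts 2 times (tabular method): alternate signs, differentiate u down to 0, integrate dv up.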